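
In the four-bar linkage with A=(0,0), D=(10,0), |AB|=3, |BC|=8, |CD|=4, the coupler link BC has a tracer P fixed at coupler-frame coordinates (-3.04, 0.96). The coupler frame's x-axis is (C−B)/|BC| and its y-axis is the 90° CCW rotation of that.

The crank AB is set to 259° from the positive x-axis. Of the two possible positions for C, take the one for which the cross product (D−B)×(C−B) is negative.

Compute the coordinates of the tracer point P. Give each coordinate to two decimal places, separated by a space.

-3.60 -1.94

A=(0,0), D=(10.00,0)
B = A + 3.00·(cos259°, sin259°) = (-0.5724, -2.9449)
|BD| = 10.9749
circle(B,8.00) ∩ circle(D,4.00): a=7.6743, h=2.2596
  candidates: C₊=(6.2141,1.2911) cross=24.799; C₋=(7.4267,-3.0624) cross=-24.799
  mode - wants cross < 0 → take C=(7.4267,-3.0624) (cross=-24.799)
ex = (C−B)/|BC| = (0.9999,-0.0147); ey = (0.0147,0.9999)
P = B + -3.04·ex + 0.96·ey = (-3.5980,-1.9403)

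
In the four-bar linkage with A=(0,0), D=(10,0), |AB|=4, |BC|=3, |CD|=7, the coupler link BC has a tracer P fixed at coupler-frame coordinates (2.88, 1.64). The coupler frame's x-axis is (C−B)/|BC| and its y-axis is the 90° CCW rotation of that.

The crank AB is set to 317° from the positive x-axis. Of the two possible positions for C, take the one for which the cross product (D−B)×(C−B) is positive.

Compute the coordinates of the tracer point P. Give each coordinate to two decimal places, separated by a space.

1.36 0.19

A=(0,0), D=(10.00,0)
B = A + 4.00·(cos317°, sin317°) = (2.9254, -2.7280)
|BD| = 7.5823
circle(B,3.00) ∩ circle(D,7.00): a=1.1535, h=2.7694
  candidates: C₊=(3.0052,0.2709) cross=20.998; C₋=(4.9980,-4.8969) cross=-20.998
  mode + wants cross > 0 → take C=(3.0052,0.2709) (cross=20.998)
ex = (C−B)/|BC| = (0.0266,0.9996); ey = (-0.9996,0.0266)
P = B + 2.88·ex + 1.64·ey = (1.3626,0.1946)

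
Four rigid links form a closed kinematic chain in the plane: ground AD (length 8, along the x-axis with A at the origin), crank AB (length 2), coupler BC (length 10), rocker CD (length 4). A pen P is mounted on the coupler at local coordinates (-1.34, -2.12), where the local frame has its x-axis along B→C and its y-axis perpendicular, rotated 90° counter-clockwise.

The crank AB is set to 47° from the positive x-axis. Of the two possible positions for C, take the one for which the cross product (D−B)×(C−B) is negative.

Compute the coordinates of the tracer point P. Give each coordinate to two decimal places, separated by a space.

-0.84 0.26

A=(0,0), D=(8.00,0)
B = A + 2.00·(cos47°, sin47°) = (1.3640, 1.4627)
|BD| = 6.7953
circle(B,10.00) ∩ circle(D,4.00): a=9.5784, h=2.8730
  candidates: C₊=(11.3363,2.2066) cross=19.523; C₋=(10.0994,-3.4048) cross=-19.523
  mode - wants cross < 0 → take C=(10.0994,-3.4048) (cross=-19.523)
ex = (C−B)/|BC| = (0.8735,-0.4867); ey = (0.4867,0.8735)
P = B + -1.34·ex + -2.12·ey = (-0.8385,0.2630)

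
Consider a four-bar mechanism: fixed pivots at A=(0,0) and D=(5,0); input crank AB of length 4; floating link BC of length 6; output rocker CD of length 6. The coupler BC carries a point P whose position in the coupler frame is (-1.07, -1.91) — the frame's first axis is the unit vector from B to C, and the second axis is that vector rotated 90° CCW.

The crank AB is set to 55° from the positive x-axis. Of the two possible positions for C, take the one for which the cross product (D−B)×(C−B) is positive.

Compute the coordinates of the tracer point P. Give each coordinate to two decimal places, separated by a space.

1.90 1.12

A=(0,0), D=(5.00,0)
B = A + 4.00·(cos55°, sin55°) = (2.2943, 3.2766)
|BD| = 4.2493
circle(B,6.00) ∩ circle(D,6.00): a=2.1247, h=5.6112
  candidates: C₊=(7.9739,5.2111) cross=23.844; C₋=(-0.6796,-1.9345) cross=-23.844
  mode + wants cross > 0 → take C=(7.9739,5.2111) (cross=23.844)
ex = (C−B)/|BC| = (0.9466,0.3224); ey = (-0.3224,0.9466)
P = B + -1.07·ex + -1.91·ey = (1.8973,1.1236)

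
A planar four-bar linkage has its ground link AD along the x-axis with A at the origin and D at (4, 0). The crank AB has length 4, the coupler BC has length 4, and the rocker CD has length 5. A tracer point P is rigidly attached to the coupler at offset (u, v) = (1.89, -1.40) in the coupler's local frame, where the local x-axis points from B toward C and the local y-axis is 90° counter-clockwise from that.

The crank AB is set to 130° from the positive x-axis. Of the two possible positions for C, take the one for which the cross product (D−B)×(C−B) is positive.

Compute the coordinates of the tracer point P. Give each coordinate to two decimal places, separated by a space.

A=(0,0), D=(4.00,0)
B = A + 4.00·(cos130°, sin130°) = (-2.5712, 3.0642)
|BD| = 7.2505
circle(B,4.00) ∩ circle(D,5.00): a=3.0046, h=2.6405
  candidates: C₊=(1.2679,4.1875) cross=19.145; C₋=(-0.9640,-0.5988) cross=-19.145
  mode + wants cross > 0 → take C=(1.2679,4.1875) (cross=19.145)
ex = (C−B)/|BC| = (0.9598,0.2808); ey = (-0.2808,0.9598)
P = B + 1.89·ex + -1.40·ey = (-0.3640,2.2513)

-0.36 2.25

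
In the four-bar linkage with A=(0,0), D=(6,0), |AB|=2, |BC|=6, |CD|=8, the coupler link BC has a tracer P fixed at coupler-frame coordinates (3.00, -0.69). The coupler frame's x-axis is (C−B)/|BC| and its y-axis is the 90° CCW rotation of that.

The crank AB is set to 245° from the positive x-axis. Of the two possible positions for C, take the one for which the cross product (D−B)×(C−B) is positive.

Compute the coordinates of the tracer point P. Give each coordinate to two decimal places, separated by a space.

A=(0,0), D=(6.00,0)
B = A + 2.00·(cos245°, sin245°) = (-0.8452, -1.8126)
|BD| = 7.0812
circle(B,6.00) ∩ circle(D,8.00): a=1.5635, h=5.7927
  candidates: C₊=(-0.8166,4.1873) cross=41.019; C₋=(2.1490,-7.0121) cross=-41.019
  mode + wants cross > 0 → take C=(-0.8166,4.1873) (cross=41.019)
ex = (C−B)/|BC| = (0.0048,1.0000); ey = (-1.0000,0.0048)
P = B + 3.00·ex + -0.69·ey = (-0.1409,1.1841)

-0.14 1.18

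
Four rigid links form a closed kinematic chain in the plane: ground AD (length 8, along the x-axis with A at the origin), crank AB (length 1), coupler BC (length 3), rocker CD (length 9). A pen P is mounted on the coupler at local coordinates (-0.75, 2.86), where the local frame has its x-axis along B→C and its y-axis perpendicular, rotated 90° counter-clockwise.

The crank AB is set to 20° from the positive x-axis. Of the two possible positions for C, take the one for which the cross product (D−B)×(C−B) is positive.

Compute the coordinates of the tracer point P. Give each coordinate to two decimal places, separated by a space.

A=(0,0), D=(8.00,0)
B = A + 1.00·(cos20°, sin20°) = (0.9397, 0.3420)
|BD| = 7.0686
circle(B,3.00) ∩ circle(D,9.00): a=-1.5587, h=2.5633
  candidates: C₊=(-0.4931,2.9777) cross=18.119; C₋=(-0.7412,-2.1429) cross=-18.119
  mode + wants cross > 0 → take C=(-0.4931,2.9777) (cross=18.119)
ex = (C−B)/|BC| = (-0.4776,0.8786); ey = (-0.8786,-0.4776)
P = B + -0.75·ex + 2.86·ey = (-1.2148,-1.6829)

-1.21 -1.68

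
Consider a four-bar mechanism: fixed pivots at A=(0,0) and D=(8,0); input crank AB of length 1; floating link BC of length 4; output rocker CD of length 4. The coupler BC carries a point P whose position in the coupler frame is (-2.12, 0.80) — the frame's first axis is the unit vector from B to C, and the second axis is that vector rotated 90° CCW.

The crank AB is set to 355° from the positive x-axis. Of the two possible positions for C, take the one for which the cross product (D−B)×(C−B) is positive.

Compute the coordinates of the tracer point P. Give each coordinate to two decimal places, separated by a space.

A=(0,0), D=(8.00,0)
B = A + 1.00·(cos355°, sin355°) = (0.9962, -0.0872)
|BD| = 7.0043
circle(B,4.00) ∩ circle(D,4.00): a=3.5022, h=1.9326
  candidates: C₊=(4.4741,1.8888) cross=13.536; C₋=(4.5221,-1.9760) cross=-13.536
  mode + wants cross > 0 → take C=(4.4741,1.8888) (cross=13.536)
ex = (C−B)/|BC| = (0.8695,0.4940); ey = (-0.4940,0.8695)
P = B + -2.12·ex + 0.80·ey = (-1.2423,-0.4389)

-1.24 -0.44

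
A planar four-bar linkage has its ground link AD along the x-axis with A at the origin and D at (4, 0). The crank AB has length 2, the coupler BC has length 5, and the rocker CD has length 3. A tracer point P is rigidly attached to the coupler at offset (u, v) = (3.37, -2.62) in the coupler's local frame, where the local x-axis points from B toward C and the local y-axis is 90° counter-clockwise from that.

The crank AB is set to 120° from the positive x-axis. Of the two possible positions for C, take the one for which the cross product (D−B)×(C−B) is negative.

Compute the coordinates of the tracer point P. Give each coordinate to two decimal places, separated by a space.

-1.05 -2.54

A=(0,0), D=(4.00,0)
B = A + 2.00·(cos120°, sin120°) = (-1.0000, 1.7321)
|BD| = 5.2915
circle(B,5.00) ∩ circle(D,3.00): a=4.1576, h=2.7775
  candidates: C₊=(3.8377,2.9956) cross=14.697; C₋=(2.0194,-2.2533) cross=-14.697
  mode - wants cross < 0 → take C=(2.0194,-2.2533) (cross=-14.697)
ex = (C−B)/|BC| = (0.6039,-0.7971); ey = (0.7971,0.6039)
P = B + 3.37·ex + -2.62·ey = (-1.0532,-2.5363)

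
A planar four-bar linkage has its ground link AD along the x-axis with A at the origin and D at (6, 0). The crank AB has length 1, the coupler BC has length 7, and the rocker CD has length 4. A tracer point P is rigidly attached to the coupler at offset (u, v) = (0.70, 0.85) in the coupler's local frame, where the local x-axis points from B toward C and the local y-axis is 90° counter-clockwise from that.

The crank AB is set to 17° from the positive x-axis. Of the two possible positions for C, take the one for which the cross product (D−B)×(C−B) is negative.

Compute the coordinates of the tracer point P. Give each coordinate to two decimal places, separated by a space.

A=(0,0), D=(6.00,0)
B = A + 1.00·(cos17°, sin17°) = (0.9563, 0.2924)
|BD| = 5.0522
circle(B,7.00) ∩ circle(D,4.00): a=5.7920, h=3.9310
  candidates: C₊=(6.9661,3.8816) cross=19.860; C₋=(6.5111,-3.9672) cross=-19.860
  mode - wants cross < 0 → take C=(6.5111,-3.9672) (cross=-19.860)
ex = (C−B)/|BC| = (0.7935,-0.6085); ey = (0.6085,0.7935)
P = B + 0.70·ex + 0.85·ey = (2.0290,0.5409)

2.03 0.54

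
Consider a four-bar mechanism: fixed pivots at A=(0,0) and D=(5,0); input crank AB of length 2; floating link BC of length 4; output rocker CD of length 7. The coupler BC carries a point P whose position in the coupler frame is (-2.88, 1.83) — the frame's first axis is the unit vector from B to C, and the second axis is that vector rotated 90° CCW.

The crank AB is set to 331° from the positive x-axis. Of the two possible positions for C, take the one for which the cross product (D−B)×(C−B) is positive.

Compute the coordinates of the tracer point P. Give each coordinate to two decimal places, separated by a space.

A=(0,0), D=(5.00,0)
B = A + 2.00·(cos331°, sin331°) = (1.7492, -0.9696)
|BD| = 3.3923
circle(B,4.00) ∩ circle(D,7.00): a=-3.1678, h=2.4423
  candidates: C₊=(-1.9845,0.4653) cross=8.285; C₋=(-0.5883,-4.2155) cross=-8.285
  mode + wants cross > 0 → take C=(-1.9845,0.4653) (cross=8.285)
ex = (C−B)/|BC| = (-0.9334,0.3587); ey = (-0.3587,-0.9334)
P = B + -2.88·ex + 1.83·ey = (3.7811,-3.7110)

3.78 -3.71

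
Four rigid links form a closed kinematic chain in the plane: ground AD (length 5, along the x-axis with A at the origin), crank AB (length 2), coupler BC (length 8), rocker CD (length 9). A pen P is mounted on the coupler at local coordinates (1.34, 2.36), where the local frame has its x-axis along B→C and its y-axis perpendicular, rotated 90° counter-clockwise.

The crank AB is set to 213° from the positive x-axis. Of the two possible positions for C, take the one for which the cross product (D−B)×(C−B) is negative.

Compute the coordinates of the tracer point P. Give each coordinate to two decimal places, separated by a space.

1.03 -1.32

A=(0,0), D=(5.00,0)
B = A + 2.00·(cos213°, sin213°) = (-1.6773, -1.0893)
|BD| = 6.7656
circle(B,8.00) ∩ circle(D,9.00): a=2.1264, h=7.7122
  candidates: C₊=(-0.8203,6.8647) cross=52.178; C₋=(1.6630,-8.3585) cross=-52.178
  mode - wants cross < 0 → take C=(1.6630,-8.3585) (cross=-52.178)
ex = (C−B)/|BC| = (0.4175,-0.9087); ey = (0.9087,0.4175)
P = B + 1.34·ex + 2.36·ey = (1.0266,-1.3215)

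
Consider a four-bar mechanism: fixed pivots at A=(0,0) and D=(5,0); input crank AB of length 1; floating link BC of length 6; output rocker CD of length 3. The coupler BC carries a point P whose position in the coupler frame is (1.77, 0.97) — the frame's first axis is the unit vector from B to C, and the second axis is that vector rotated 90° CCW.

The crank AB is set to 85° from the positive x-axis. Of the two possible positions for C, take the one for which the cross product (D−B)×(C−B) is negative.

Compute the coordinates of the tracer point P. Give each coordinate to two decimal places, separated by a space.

2.06 0.55

A=(0,0), D=(5.00,0)
B = A + 1.00·(cos85°, sin85°) = (0.0872, 0.9962)
|BD| = 5.0128
circle(B,6.00) ∩ circle(D,3.00): a=5.1995, h=2.9942
  candidates: C₊=(5.7780,2.8974) cross=15.009; C₋=(4.5879,-2.9716) cross=-15.009
  mode - wants cross < 0 → take C=(4.5879,-2.9716) (cross=-15.009)
ex = (C−B)/|BC| = (0.7501,-0.6613); ey = (0.6613,0.7501)
P = B + 1.77·ex + 0.97·ey = (2.0563,0.5533)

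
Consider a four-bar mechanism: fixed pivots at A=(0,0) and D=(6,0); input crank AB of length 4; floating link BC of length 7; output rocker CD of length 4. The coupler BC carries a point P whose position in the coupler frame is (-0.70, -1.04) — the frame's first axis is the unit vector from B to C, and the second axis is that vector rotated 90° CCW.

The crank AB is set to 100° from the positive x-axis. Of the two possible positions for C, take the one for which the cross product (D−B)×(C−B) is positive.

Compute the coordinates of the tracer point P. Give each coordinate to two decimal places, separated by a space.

-1.39 2.89

A=(0,0), D=(6.00,0)
B = A + 4.00·(cos100°, sin100°) = (-0.6946, 3.9392)
|BD| = 7.7676
circle(B,7.00) ∩ circle(D,4.00): a=6.0080, h=3.5922
  candidates: C₊=(6.3052,3.9883) cross=27.903; C₋=(2.6617,-2.2036) cross=-27.903
  mode + wants cross > 0 → take C=(6.3052,3.9883) (cross=27.903)
ex = (C−B)/|BC| = (1.0000,0.0070); ey = (-0.0070,1.0000)
P = B + -0.70·ex + -1.04·ey = (-1.3873,2.8943)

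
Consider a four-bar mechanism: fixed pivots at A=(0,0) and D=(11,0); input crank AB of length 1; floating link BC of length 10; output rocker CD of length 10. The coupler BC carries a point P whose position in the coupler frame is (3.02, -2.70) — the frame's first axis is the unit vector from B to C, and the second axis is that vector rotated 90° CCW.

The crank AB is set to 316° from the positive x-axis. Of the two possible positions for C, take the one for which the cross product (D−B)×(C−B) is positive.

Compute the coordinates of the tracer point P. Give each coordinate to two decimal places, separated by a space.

4.50 0.76

A=(0,0), D=(11.00,0)
B = A + 1.00·(cos316°, sin316°) = (0.7193, -0.6947)
|BD| = 10.3041
circle(B,10.00) ∩ circle(D,10.00): a=5.1521, h=8.5707
  candidates: C₊=(5.2819,8.2038) cross=88.313; C₋=(6.4375,-8.8985) cross=-88.313
  mode + wants cross > 0 → take C=(5.2819,8.2038) (cross=88.313)
ex = (C−B)/|BC| = (0.4563,0.8898); ey = (-0.8898,0.4563)
P = B + 3.02·ex + -2.70·ey = (4.4998,0.7608)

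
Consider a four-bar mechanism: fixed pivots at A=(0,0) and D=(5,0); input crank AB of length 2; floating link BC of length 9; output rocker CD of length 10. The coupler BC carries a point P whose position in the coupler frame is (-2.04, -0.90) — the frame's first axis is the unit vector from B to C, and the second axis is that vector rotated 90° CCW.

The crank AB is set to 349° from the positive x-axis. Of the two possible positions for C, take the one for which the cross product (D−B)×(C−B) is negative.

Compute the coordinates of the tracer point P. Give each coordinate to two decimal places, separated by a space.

A=(0,0), D=(5.00,0)
B = A + 2.00·(cos349°, sin349°) = (1.9633, -0.3816)
|BD| = 3.0606
circle(B,9.00) ∩ circle(D,10.00): a=-1.5736, h=8.8614
  candidates: C₊=(-0.7030,8.2144) cross=27.121; C₋=(1.5068,-9.3700) cross=-27.121
  mode - wants cross < 0 → take C=(1.5068,-9.3700) (cross=-27.121)
ex = (C−B)/|BC| = (-0.0507,-0.9987); ey = (0.9987,-0.0507)
P = B + -2.04·ex + -0.90·ey = (1.1679,1.7014)

1.17 1.70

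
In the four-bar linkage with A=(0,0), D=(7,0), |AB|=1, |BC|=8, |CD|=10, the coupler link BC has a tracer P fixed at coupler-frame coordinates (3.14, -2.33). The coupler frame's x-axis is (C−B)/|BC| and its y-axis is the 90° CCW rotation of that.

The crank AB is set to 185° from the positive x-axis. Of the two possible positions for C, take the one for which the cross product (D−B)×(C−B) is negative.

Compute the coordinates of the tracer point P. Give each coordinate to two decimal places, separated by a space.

-2.55 -3.68

A=(0,0), D=(7.00,0)
B = A + 1.00·(cos185°, sin185°) = (-0.9962, -0.0872)
|BD| = 7.9967
circle(B,8.00) ∩ circle(D,10.00): a=1.7474, h=7.8068
  candidates: C₊=(0.6660,7.7383) cross=62.429; C₋=(0.8362,-7.8745) cross=-62.429
  mode - wants cross < 0 → take C=(0.8362,-7.8745) (cross=-62.429)
ex = (C−B)/|BC| = (0.2290,-0.9734); ey = (0.9734,0.2290)
P = B + 3.14·ex + -2.33·ey = (-2.5450,-3.6774)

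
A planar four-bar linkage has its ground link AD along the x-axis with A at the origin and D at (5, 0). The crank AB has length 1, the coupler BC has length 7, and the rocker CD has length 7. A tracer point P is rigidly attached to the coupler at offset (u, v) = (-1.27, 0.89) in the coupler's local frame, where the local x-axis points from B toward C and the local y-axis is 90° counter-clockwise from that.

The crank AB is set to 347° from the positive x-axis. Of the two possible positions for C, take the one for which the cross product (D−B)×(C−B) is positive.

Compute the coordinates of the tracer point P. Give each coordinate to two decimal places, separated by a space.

-0.19 -1.25

A=(0,0), D=(5.00,0)
B = A + 1.00·(cos347°, sin347°) = (0.9744, -0.2250)
|BD| = 4.0319
circle(B,7.00) ∩ circle(D,7.00): a=2.0160, h=6.7034
  candidates: C₊=(2.6132,6.5805) cross=27.028; C₋=(3.3612,-6.8055) cross=-27.028
  mode + wants cross > 0 → take C=(2.6132,6.5805) (cross=27.028)
ex = (C−B)/|BC| = (0.2341,0.9722); ey = (-0.9722,0.2341)
P = B + -1.27·ex + 0.89·ey = (-0.1882,-1.2513)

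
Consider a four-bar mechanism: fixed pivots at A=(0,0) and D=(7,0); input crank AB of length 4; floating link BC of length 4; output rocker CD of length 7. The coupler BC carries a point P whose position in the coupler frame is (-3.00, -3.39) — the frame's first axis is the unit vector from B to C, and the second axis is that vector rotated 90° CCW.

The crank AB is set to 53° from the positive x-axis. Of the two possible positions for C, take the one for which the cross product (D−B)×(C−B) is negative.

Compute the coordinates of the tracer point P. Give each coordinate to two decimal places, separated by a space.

A=(0,0), D=(7.00,0)
B = A + 4.00·(cos53°, sin53°) = (2.4073, 3.1945)
|BD| = 5.5945
circle(B,4.00) ∩ circle(D,7.00): a=-0.1521, h=3.9971
  candidates: C₊=(4.5648,6.5628) cross=22.362; C₋=(-0.0000,0.0000) cross=-22.362
  mode - wants cross < 0 → take C=(-0.0000,0.0000) (cross=-22.362)
ex = (C−B)/|BC| = (-0.6018,-0.7986); ey = (0.7986,-0.6018)
P = B + -3.00·ex + -3.39·ey = (1.5053,7.6306)

1.51 7.63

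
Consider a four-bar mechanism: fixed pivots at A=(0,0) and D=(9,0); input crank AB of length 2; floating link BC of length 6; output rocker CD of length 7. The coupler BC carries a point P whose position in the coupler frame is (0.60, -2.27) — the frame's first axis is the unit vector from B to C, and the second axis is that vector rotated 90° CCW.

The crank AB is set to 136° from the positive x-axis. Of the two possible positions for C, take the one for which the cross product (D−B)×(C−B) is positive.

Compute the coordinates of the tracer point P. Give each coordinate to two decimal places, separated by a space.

A=(0,0), D=(9.00,0)
B = A + 2.00·(cos136°, sin136°) = (-1.4387, 1.3893)
|BD| = 10.5307
circle(B,6.00) ∩ circle(D,7.00): a=4.6481, h=3.7941
  candidates: C₊=(3.6694,4.5370) cross=39.954; C₋=(2.6683,-2.9848) cross=-39.954
  mode + wants cross > 0 → take C=(3.6694,4.5370) (cross=39.954)
ex = (C−B)/|BC| = (0.8513,0.5246); ey = (-0.5246,0.8513)
P = B + 0.60·ex + -2.27·ey = (0.2630,-0.2285)

0.26 -0.23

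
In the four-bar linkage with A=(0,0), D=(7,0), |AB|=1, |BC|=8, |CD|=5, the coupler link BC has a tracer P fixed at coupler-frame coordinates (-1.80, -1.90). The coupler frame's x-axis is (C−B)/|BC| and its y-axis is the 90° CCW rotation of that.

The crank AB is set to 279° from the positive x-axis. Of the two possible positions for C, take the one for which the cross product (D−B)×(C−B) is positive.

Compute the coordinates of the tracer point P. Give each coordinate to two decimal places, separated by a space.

0.30 -3.60

A=(0,0), D=(7.00,0)
B = A + 1.00·(cos279°, sin279°) = (0.1564, -0.9877)
|BD| = 6.9145
circle(B,8.00) ∩ circle(D,5.00): a=6.2774, h=4.9592
  candidates: C₊=(5.6611,4.8174) cross=34.291; C₋=(7.0779,-4.9994) cross=-34.291
  mode + wants cross > 0 → take C=(5.6611,4.8174) (cross=34.291)
ex = (C−B)/|BC| = (0.6881,0.7256); ey = (-0.7256,0.6881)
P = B + -1.80·ex + -1.90·ey = (0.2966,-3.6012)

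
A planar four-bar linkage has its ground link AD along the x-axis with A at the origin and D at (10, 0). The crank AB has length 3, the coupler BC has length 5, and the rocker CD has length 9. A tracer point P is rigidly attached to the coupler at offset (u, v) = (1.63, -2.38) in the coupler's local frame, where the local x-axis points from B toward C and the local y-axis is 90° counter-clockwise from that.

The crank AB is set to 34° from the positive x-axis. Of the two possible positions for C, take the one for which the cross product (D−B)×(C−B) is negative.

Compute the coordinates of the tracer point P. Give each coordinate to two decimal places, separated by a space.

A=(0,0), D=(10.00,0)
B = A + 3.00·(cos34°, sin34°) = (2.4871, 1.6776)
|BD| = 7.6979
circle(B,5.00) ∩ circle(D,9.00): a=0.2116, h=4.9955
  candidates: C₊=(3.7823,6.5069) cross=38.455; C₋=(1.6050,-3.2440) cross=-38.455
  mode - wants cross < 0 → take C=(1.6050,-3.2440) (cross=-38.455)
ex = (C−B)/|BC| = (-0.1764,-0.9843); ey = (0.9843,-0.1764)
P = B + 1.63·ex + -2.38·ey = (-0.1431,0.4930)

-0.14 0.49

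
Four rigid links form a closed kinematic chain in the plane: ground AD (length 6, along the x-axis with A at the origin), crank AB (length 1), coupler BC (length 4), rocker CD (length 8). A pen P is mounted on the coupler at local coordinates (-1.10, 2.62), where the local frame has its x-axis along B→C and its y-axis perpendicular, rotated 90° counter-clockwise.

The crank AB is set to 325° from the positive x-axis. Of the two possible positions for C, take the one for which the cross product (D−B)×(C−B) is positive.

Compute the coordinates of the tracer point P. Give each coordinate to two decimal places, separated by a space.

A=(0,0), D=(6.00,0)
B = A + 1.00·(cos325°, sin325°) = (0.8192, -0.5736)
|BD| = 5.2125
circle(B,4.00) ∩ circle(D,8.00): a=-1.9981, h=3.4652
  candidates: C₊=(-1.5481,2.6507) cross=18.062; C₋=(-0.7855,-4.2376) cross=-18.062
  mode + wants cross > 0 → take C=(-1.5481,2.6507) (cross=18.062)
ex = (C−B)/|BC| = (-0.5918,0.8061); ey = (-0.8061,-0.5918)
P = B + -1.10·ex + 2.62·ey = (-0.6418,-3.0108)

-0.64 -3.01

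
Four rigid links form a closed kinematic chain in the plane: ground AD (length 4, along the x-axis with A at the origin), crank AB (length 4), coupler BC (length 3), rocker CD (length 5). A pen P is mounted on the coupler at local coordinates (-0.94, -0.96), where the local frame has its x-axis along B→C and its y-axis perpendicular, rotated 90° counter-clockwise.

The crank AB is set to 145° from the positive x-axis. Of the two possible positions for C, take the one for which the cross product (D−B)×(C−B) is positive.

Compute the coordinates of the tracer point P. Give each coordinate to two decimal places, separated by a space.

-4.12 1.25

A=(0,0), D=(4.00,0)
B = A + 4.00·(cos145°, sin145°) = (-3.2766, 2.2943)
|BD| = 7.6297
circle(B,3.00) ∩ circle(D,5.00): a=2.7663, h=1.1608
  candidates: C₊=(-0.2893,2.5695) cross=8.856; C₋=(-0.9874,0.3554) cross=-8.856
  mode + wants cross > 0 → take C=(-0.2893,2.5695) (cross=8.856)
ex = (C−B)/|BC| = (0.9958,0.0917); ey = (-0.0917,0.9958)
P = B + -0.94·ex + -0.96·ey = (-4.1246,1.2521)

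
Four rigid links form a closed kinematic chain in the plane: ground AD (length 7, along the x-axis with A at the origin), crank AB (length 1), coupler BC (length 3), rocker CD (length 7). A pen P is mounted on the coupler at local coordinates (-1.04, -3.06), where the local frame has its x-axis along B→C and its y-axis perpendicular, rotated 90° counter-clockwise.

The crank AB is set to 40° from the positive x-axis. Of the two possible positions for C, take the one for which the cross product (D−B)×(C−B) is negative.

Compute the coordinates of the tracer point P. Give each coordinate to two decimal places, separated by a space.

A=(0,0), D=(7.00,0)
B = A + 1.00·(cos40°, sin40°) = (0.7660, 0.6428)
|BD| = 6.2670
circle(B,3.00) ∩ circle(D,7.00): a=-0.0578, h=2.9994
  candidates: C₊=(1.0162,3.6323) cross=18.798; C₋=(0.4009,-2.3349) cross=-18.798
  mode - wants cross < 0 → take C=(0.4009,-2.3349) (cross=-18.798)
ex = (C−B)/|BC| = (-0.1217,-0.9926); ey = (0.9926,-0.1217)
P = B + -1.04·ex + -3.06·ey = (-2.1446,2.0475)

-2.14 2.05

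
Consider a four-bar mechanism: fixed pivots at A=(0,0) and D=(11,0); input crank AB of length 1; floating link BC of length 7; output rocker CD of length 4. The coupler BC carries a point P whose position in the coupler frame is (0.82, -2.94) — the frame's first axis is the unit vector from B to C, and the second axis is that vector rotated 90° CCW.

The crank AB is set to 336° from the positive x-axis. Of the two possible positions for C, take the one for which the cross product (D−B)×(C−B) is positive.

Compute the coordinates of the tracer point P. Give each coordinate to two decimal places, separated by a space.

2.67 -2.90

A=(0,0), D=(11.00,0)
B = A + 1.00·(cos336°, sin336°) = (0.9135, -0.4067)
|BD| = 10.0947
circle(B,7.00) ∩ circle(D,4.00): a=6.6819, h=2.0863
  candidates: C₊=(7.5059,1.9471) cross=21.061; C₋=(7.6740,-2.2222) cross=-21.061
  mode + wants cross > 0 → take C=(7.5059,1.9471) (cross=21.061)
ex = (C−B)/|BC| = (0.9418,0.3363); ey = (-0.3363,0.9418)
P = B + 0.82·ex + -2.94·ey = (2.6744,-2.8998)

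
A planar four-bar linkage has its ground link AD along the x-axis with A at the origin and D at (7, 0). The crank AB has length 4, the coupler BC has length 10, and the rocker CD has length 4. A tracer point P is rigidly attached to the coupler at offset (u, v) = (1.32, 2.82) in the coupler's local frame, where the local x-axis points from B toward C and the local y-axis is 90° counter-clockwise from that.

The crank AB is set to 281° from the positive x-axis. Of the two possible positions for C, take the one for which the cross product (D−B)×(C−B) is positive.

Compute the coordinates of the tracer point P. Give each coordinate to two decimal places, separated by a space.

-0.67 -1.16

A=(0,0), D=(7.00,0)
B = A + 4.00·(cos281°, sin281°) = (0.7632, -3.9265)
|BD| = 7.3699
circle(B,10.00) ∩ circle(D,4.00): a=9.3838, h=3.4560
  candidates: C₊=(6.8630,3.9977) cross=25.470; C₋=(10.5456,-1.8516) cross=-25.470
  mode + wants cross > 0 → take C=(6.8630,3.9977) (cross=25.470)
ex = (C−B)/|BC| = (0.6100,0.7924); ey = (-0.7924,0.6100)
P = B + 1.32·ex + 2.82·ey = (-0.6662,-1.1604)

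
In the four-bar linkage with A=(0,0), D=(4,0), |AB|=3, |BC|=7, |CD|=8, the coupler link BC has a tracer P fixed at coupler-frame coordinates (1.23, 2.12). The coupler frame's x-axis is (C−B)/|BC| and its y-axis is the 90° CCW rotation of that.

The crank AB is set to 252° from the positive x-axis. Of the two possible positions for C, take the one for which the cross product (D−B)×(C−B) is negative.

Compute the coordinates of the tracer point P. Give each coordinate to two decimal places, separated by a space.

A=(0,0), D=(4.00,0)
B = A + 3.00·(cos252°, sin252°) = (-0.9271, -2.8532)
|BD| = 5.6935
circle(B,7.00) ∩ circle(D,8.00): a=1.5295, h=6.8309
  candidates: C₊=(-3.0266,3.8246) cross=38.892; C₋=(3.8196,-7.9980) cross=-38.892
  mode - wants cross < 0 → take C=(3.8196,-7.9980) (cross=-38.892)
ex = (C−B)/|BC| = (0.6781,-0.7350); ey = (0.7350,0.6781)
P = B + 1.23·ex + 2.12·ey = (1.4651,-2.3196)

1.47 -2.32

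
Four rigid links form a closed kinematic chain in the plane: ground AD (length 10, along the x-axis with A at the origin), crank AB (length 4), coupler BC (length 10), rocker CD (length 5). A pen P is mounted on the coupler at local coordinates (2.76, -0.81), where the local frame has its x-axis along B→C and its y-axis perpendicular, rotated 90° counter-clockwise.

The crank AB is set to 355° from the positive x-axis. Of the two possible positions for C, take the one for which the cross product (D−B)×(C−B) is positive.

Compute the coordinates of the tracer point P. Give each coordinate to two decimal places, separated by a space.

6.82 0.13

A=(0,0), D=(10.00,0)
B = A + 4.00·(cos355°, sin355°) = (3.9848, -0.3486)
|BD| = 6.0253
circle(B,10.00) ∩ circle(D,5.00): a=9.2364, h=3.8326
  candidates: C₊=(12.9839,4.0120) cross=23.093; C₋=(13.4275,-3.6404) cross=-23.093
  mode + wants cross > 0 → take C=(12.9839,4.0120) (cross=23.093)
ex = (C−B)/|BC| = (0.8999,0.4361); ey = (-0.4361,0.8999)
P = B + 2.76·ex + -0.81·ey = (6.8218,0.1260)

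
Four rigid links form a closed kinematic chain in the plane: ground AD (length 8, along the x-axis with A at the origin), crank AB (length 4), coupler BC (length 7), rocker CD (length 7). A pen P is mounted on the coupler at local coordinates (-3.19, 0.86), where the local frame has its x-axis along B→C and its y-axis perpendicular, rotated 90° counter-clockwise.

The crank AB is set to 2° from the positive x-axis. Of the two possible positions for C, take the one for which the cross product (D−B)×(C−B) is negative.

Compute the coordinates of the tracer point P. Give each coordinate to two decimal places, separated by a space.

4.02 3.44

A=(0,0), D=(8.00,0)
B = A + 4.00·(cos2°, sin2°) = (3.9976, 0.1396)
|BD| = 4.0049
circle(B,7.00) ∩ circle(D,7.00): a=2.0024, h=6.7075
  candidates: C₊=(6.2326,6.7732) cross=26.863; C₋=(5.7650,-6.6336) cross=-26.863
  mode - wants cross < 0 → take C=(5.7650,-6.6336) (cross=-26.863)
ex = (C−B)/|BC| = (0.2525,-0.9676); ey = (0.9676,0.2525)
P = B + -3.19·ex + 0.86·ey = (4.0243,3.4434)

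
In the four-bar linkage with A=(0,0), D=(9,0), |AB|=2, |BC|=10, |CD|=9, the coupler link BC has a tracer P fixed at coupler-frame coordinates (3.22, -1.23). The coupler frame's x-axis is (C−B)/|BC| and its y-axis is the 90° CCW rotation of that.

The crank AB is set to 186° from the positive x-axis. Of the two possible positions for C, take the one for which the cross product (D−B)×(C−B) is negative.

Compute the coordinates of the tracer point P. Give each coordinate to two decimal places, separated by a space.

A=(0,0), D=(9.00,0)
B = A + 2.00·(cos186°, sin186°) = (-1.9890, -0.2091)
|BD| = 10.9910
circle(B,10.00) ∩ circle(D,9.00): a=6.3599, h=7.7170
  candidates: C₊=(4.2229,7.6275) cross=84.818; C₋=(4.5164,-7.8037) cross=-84.818
  mode - wants cross < 0 → take C=(4.5164,-7.8037) (cross=-84.818)
ex = (C−B)/|BC| = (0.6505,-0.7595); ey = (0.7595,0.6505)
P = B + 3.22·ex + -1.23·ey = (-0.8284,-3.4547)

-0.83 -3.45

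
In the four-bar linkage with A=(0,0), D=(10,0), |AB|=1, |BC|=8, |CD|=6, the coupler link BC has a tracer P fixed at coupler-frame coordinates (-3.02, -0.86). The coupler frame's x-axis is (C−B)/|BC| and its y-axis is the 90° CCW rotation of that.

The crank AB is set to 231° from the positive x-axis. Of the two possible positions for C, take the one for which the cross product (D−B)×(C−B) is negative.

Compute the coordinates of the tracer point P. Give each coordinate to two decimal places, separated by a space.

-3.68 -0.03

A=(0,0), D=(10.00,0)
B = A + 1.00·(cos231°, sin231°) = (-0.6293, -0.7771)
|BD| = 10.6577
circle(B,8.00) ∩ circle(D,6.00): a=6.6425, h=4.4585
  candidates: C₊=(5.6703,4.1538) cross=47.517; C₋=(6.3206,-4.7394) cross=-47.517
  mode - wants cross < 0 → take C=(6.3206,-4.7394) (cross=-47.517)
ex = (C−B)/|BC| = (0.8687,-0.4953); ey = (0.4953,0.8687)
P = B + -3.02·ex + -0.86·ey = (-3.6788,-0.0285)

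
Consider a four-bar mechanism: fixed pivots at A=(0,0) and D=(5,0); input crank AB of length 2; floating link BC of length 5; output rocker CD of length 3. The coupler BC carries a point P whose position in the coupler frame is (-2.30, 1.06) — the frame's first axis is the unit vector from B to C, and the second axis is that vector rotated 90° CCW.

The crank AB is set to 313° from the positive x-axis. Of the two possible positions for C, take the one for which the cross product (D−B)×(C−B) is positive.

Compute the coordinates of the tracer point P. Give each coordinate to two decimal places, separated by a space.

-0.73 -2.88

A=(0,0), D=(5.00,0)
B = A + 2.00·(cos313°, sin313°) = (1.3640, -1.4627)
|BD| = 3.9192
circle(B,5.00) ∩ circle(D,3.00): a=4.0008, h=2.9989
  candidates: C₊=(3.9565,2.8127) cross=11.753; C₋=(6.1950,-2.7517) cross=-11.753
  mode + wants cross > 0 → take C=(3.9565,2.8127) (cross=11.753)
ex = (C−B)/|BC| = (0.5185,0.8551); ey = (-0.8551,0.5185)
P = B + -2.30·ex + 1.06·ey = (-0.7349,-2.8798)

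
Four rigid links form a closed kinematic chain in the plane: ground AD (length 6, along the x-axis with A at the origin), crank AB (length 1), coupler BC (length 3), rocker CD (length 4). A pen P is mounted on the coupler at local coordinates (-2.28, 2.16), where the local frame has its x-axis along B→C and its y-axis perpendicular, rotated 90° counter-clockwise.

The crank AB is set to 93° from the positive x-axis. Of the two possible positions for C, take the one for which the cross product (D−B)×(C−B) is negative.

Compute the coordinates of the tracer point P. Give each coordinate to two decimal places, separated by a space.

A=(0,0), D=(6.00,0)
B = A + 1.00·(cos93°, sin93°) = (-0.0523, 0.9986)
|BD| = 6.1342
circle(B,3.00) ∩ circle(D,4.00): a=2.4965, h=1.6636
  candidates: C₊=(2.6817,2.2336) cross=10.205; C₋=(2.1400,-1.0492) cross=-10.205
  mode - wants cross < 0 → take C=(2.1400,-1.0492) (cross=-10.205)
ex = (C−B)/|BC| = (0.7308,-0.6826); ey = (0.6826,0.7308)
P = B + -2.28·ex + 2.16·ey = (-0.2441,4.1335)

-0.24 4.13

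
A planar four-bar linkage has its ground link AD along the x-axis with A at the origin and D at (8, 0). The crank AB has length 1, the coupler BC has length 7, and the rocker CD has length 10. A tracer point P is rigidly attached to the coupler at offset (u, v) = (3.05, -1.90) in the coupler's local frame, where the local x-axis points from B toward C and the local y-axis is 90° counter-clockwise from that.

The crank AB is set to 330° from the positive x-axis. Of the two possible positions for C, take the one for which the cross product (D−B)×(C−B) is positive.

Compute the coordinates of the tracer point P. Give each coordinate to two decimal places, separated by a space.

A=(0,0), D=(8.00,0)
B = A + 1.00·(cos330°, sin330°) = (0.8660, -0.5000)
|BD| = 7.1515
circle(B,7.00) ∩ circle(D,10.00): a=0.0100, h=7.0000
  candidates: C₊=(0.3866,6.4836) cross=50.060; C₋=(1.3654,-7.4822) cross=-50.060
  mode + wants cross > 0 → take C=(0.3866,6.4836) (cross=50.060)
ex = (C−B)/|BC| = (-0.0685,0.9977); ey = (-0.9977,-0.0685)
P = B + 3.05·ex + -1.90·ey = (2.5527,2.6730)

2.55 2.67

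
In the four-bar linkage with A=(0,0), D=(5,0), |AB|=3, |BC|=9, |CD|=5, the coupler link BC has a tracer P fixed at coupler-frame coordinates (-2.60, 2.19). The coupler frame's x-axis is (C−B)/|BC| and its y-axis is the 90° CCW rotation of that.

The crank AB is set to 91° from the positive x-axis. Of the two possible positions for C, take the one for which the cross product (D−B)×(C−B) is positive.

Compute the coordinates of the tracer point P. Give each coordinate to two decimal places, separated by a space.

A=(0,0), D=(5.00,0)
B = A + 3.00·(cos91°, sin91°) = (-0.0524, 2.9995)
|BD| = 5.8757
circle(B,9.00) ∩ circle(D,5.00): a=7.7032, h=4.6540
  candidates: C₊=(8.9474,3.0689) cross=27.346; C₋=(4.1956,-4.9349) cross=-27.346
  mode + wants cross > 0 → take C=(8.9474,3.0689) (cross=27.346)
ex = (C−B)/|BC| = (1.0000,0.0077); ey = (-0.0077,1.0000)
P = B + -2.60·ex + 2.19·ey = (-2.6692,5.1694)

-2.67 5.17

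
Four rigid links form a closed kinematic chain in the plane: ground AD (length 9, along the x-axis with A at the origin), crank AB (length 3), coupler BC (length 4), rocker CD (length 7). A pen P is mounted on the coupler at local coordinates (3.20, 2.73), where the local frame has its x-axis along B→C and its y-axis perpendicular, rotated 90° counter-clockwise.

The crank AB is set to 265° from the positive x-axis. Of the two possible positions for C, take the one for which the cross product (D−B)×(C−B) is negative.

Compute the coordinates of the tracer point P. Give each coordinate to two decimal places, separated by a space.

3.67 -1.50

A=(0,0), D=(9.00,0)
B = A + 3.00·(cos265°, sin265°) = (-0.2615, -2.9886)
|BD| = 9.7317
circle(B,4.00) ∩ circle(D,7.00): a=3.1704, h=2.4390
  candidates: C₊=(2.0067,0.3062) cross=23.736; C₋=(3.5047,-4.3361) cross=-23.736
  mode - wants cross < 0 → take C=(3.5047,-4.3361) (cross=-23.736)
ex = (C−B)/|BC| = (0.9415,-0.3369); ey = (0.3369,0.9415)
P = B + 3.20·ex + 2.73·ey = (3.6712,-1.4962)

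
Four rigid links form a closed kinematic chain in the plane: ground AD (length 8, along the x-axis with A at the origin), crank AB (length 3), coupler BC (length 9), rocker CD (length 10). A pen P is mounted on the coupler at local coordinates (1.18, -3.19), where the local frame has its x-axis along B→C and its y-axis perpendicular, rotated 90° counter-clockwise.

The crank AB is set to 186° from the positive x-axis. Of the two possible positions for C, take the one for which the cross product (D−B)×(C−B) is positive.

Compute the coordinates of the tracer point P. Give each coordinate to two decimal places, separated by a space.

0.38 -0.85

A=(0,0), D=(8.00,0)
B = A + 3.00·(cos186°, sin186°) = (-2.9836, -0.3136)
|BD| = 10.9880
circle(B,9.00) ∩ circle(D,10.00): a=4.6294, h=7.7180
  candidates: C₊=(1.4237,7.5334) cross=84.806; C₋=(1.8643,-7.8964) cross=-84.806
  mode + wants cross > 0 → take C=(1.4237,7.5334) (cross=84.806)
ex = (C−B)/|BC| = (0.4897,0.8719); ey = (-0.8719,0.4897)
P = B + 1.18·ex + -3.19·ey = (0.3756,-0.8469)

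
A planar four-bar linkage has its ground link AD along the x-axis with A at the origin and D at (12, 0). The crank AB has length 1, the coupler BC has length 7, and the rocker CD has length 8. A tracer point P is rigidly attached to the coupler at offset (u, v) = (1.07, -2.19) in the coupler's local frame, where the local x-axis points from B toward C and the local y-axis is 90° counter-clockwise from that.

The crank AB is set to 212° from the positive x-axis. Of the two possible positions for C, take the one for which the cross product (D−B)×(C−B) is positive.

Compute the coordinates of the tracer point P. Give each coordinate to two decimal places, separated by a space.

A=(0,0), D=(12.00,0)
B = A + 1.00·(cos212°, sin212°) = (-0.8480, -0.5299)
|BD| = 12.8590
circle(B,7.00) ∩ circle(D,8.00): a=5.8462, h=3.8499
  candidates: C₊=(4.8346,3.5576) cross=49.505; C₋=(5.1519,-4.1356) cross=-49.505
  mode + wants cross > 0 → take C=(4.8346,3.5576) (cross=49.505)
ex = (C−B)/|BC| = (0.8118,0.5839); ey = (-0.5839,0.8118)
P = B + 1.07·ex + -2.19·ey = (1.2994,-1.6830)

1.30 -1.68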